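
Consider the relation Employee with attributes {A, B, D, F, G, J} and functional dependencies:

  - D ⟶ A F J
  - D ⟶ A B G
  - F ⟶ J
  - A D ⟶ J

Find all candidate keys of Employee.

Attribute D never appears on the right-hand side of any dependency, so D must belong to every candidate key.
{D}⁺ = {A, B, D, F, G, J}, which is all of the schema, so {D} is the only candidate key.

{D}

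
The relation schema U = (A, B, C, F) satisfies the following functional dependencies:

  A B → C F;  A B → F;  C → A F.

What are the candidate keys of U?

{A, B}, {B, C}

Attribute B never appears on the right-hand side of any dependency, so B must belong to every candidate key.
{B}⁺ = {B}, which is not all of the schema, so we must add further attributes.
{A, B}⁺: AB→CF adds C, F → {A, B, C, F}.
{B, C}⁺: C→AF adds A, F → {A, B, C, F}.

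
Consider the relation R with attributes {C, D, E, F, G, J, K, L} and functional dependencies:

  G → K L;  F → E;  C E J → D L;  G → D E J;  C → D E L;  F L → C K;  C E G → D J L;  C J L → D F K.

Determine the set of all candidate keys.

Attribute G never appears on the right-hand side of any dependency, so G must belong to every candidate key.
{G}⁺ = {D, E, G, J, K, L}, which is not all of the schema, so we must add further attributes.
{C, G}⁺: G→KL adds K, L; G→DEJ adds D, E, J; CJL→DFK adds F → {C, D, E, F, G, J, K, L}.
{F, G}⁺: G→KL adds K, L; F→E adds E; G→DEJ adds D, J; FL→CK adds C → {C, D, E, F, G, J, K, L}.
Any other superkey contains one of these as a subset, so there are no further candidate keys.

{C, G}, {F, G}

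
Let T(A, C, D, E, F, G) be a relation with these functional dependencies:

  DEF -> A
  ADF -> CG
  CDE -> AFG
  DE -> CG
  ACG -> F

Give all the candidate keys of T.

{D, E}⁺: DE→CG adds C, G; CDE→AFG adds A, F → {A, C, D, E, F, G}. Minimal: {E}⁺ = {E}; {D}⁺ = {D} — none reach the full schema.
No other minimal superkey exists.

(D, E)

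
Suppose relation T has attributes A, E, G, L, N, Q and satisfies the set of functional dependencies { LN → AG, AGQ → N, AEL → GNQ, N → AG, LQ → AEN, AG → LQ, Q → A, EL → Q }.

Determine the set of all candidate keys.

{N}; {A, G}; {E, L}; {G, Q}; {L, Q}

{N}⁺: N→AG adds A, G; AG→LQ adds L, Q; LQ→AEN adds E → {A, E, G, L, N, Q}.
{A, G}⁺: AG→LQ adds L, Q; AGQ→N adds N; LQ→AEN adds E → {A, E, G, L, N, Q}.
{E, L}⁺: EL→Q adds Q; LQ→AEN adds A, N; LN→AG adds G → {A, E, G, L, N, Q}.
{G, Q}⁺: Q→A adds A; AGQ→N adds N; AG→LQ adds L; LQ→AEN adds E → {A, E, G, L, N, Q}.
{L, Q}⁺: LQ→AEN adds A, E, N; LN→AG adds G → {A, E, G, L, N, Q}.
Any other superkey contains one of these as a subset, so there are no further candidate keys.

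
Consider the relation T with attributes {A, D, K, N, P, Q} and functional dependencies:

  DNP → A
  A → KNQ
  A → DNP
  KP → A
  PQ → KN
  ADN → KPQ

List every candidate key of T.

{A}⁺: A→KNQ adds K, N, Q; A→DNP adds D, P → {A, D, K, N, P, Q}.
{K, P}⁺: KP→A adds A; A→KNQ adds N, Q; A→DNP adds D → {A, D, K, N, P, Q}.
{P, Q}⁺: PQ→KN adds K, N; KP→A adds A; A→DNP adds D → {A, D, K, N, P, Q}.
{D, N, P}⁺: DNP→A adds A; A→KNQ adds K, Q → {A, D, K, N, P, Q}.

{A}, {K, P}, {P, Q}, {D, N, P}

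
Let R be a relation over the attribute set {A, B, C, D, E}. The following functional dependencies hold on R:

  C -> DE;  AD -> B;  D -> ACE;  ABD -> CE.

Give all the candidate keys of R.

{C}⁺: C→DE adds D, E; D→ACE adds A; AD→B adds B → {A, B, C, D, E}.
{D}⁺: D→ACE adds A, C, E; AD→B adds B → {A, B, C, D, E}.
Any other superkey contains one of these as a subset, so there are no further candidate keys.

C, D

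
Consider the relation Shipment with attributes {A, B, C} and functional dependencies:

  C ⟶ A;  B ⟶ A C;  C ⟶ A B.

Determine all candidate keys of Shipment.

(B); (C)

{B}⁺: B→AC adds A, C → {A, B, C}.
{C}⁺: C→A adds A; C→AB adds B → {A, B, C}.
Any other superkey contains one of these as a subset, so there are no further candidate keys.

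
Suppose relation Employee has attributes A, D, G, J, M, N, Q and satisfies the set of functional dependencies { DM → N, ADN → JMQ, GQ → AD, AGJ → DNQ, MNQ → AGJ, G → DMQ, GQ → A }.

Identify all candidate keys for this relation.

{G}; {A, D, M}; {A, D, N}; {D, M, Q}; {M, N, Q}

{G}⁺: G→DMQ adds D, M, Q; GQ→A adds A; DM→N adds N; ADN→JMQ adds J → {A, D, G, J, M, N, Q}.
{A, D, M}⁺: DM→N adds N; ADN→JMQ adds J, Q; MNQ→AGJ adds G → {A, D, G, J, M, N, Q}. Minimal: {D, M}⁺ = {D, M, N}; {A, M}⁺ = {A, M}; {A, D}⁺ = {A, D} — none reach the full schema.
{A, D, N}⁺: ADN→JMQ adds J, M, Q; MNQ→AGJ adds G → {A, D, G, J, M, N, Q}. Minimal: {D, N}⁺ = {D, N}; {A, N}⁺ = {A, N}; {A, D}⁺ = {A, D} — none reach the full schema.
{D, M, Q}⁺: DM→N adds N; MNQ→AGJ adds A, G, J → {A, D, G, J, M, N, Q}. Minimal: {M, Q}⁺ = {M, Q}; {D, Q}⁺ = {D, Q}; {D, M}⁺ = {D, M, N} — none reach the full schema.
{M, N, Q}⁺: MNQ→AGJ adds A, G, J; G→DMQ adds D → {A, D, G, J, M, N, Q}. Minimal: {N, Q}⁺ = {N, Q}; {M, Q}⁺ = {M, Q}; {M, N}⁺ = {M, N} — none reach the full schema.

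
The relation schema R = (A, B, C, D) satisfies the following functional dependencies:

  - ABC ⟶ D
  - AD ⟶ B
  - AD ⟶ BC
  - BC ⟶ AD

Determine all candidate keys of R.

{A, D}⁺: AD→B adds B; AD→BC adds C → {A, B, C, D}.
{B, C}⁺: BC→AD adds A, D → {A, B, C, D}.
Any other superkey contains one of these as a subset, so there are no further candidate keys.

{A, D}, {B, C}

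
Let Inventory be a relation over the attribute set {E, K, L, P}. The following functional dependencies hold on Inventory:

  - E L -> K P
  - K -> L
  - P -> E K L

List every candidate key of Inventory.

{P}, {E, K}, {E, L}

{P}⁺: P→EKL adds E, K, L → {E, K, L, P}.
{E, K}⁺: K→L adds L; EL→KP adds P → {E, K, L, P}. Minimal: {K}⁺ = {K, L}; {E}⁺ = {E} — none reach the full schema.
{E, L}⁺: EL→KP adds K, P → {E, K, L, P}. Minimal: {L}⁺ = {L}; {E}⁺ = {E} — none reach the full schema.
Any other superkey contains one of these as a subset, so there are no further candidate keys.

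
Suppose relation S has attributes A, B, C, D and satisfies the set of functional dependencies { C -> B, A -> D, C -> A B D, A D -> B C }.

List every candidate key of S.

{A}; {C}

{A}⁺: A→D adds D; AD→BC adds B, C → {A, B, C, D}.
{C}⁺: C→B adds B; C→ABD adds A, D → {A, B, C, D}.
Any other superkey contains one of these as a subset, so there are no further candidate keys.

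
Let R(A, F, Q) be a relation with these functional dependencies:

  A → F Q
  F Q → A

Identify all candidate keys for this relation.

{A}; {F, Q}

{A}⁺: A→FQ adds F, Q → {A, F, Q}.
{F, Q}⁺: FQ→A adds A → {A, F, Q}. Minimal: {Q}⁺ = {Q}; {F}⁺ = {F} — none reach the full schema.
Any other superkey contains one of these as a subset, so there are no further candidate keys.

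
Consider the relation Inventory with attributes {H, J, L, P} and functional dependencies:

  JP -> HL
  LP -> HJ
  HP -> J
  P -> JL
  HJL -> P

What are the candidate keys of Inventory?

{P}⁺: P→JL adds J, L; JP→HL adds H → {H, J, L, P}.
{H, J, L}⁺: HJL→P adds P → {H, J, L, P}. Minimal: {J, L}⁺ = {J, L}; {H, L}⁺ = {H, L}; {H, J}⁺ = {H, J} — none reach the full schema.

{P}; {H, J, L}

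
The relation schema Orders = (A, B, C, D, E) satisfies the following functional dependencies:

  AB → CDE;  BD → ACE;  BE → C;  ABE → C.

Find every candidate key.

(A, B), (B, D)

Attribute B never appears on the right-hand side of any dependency, so B must belong to every candidate key.
{B}⁺ = {B}, which is not all of the schema, so we must add further attributes.
{A, B}⁺: AB→CDE adds C, D, E → {A, B, C, D, E}. Minimal: {B}⁺ = {B}; {A}⁺ = {A} — none reach the full schema.
{B, D}⁺: BD→ACE adds A, C, E → {A, B, C, D, E}. Minimal: {D}⁺ = {D}; {B}⁺ = {B} — none reach the full schema.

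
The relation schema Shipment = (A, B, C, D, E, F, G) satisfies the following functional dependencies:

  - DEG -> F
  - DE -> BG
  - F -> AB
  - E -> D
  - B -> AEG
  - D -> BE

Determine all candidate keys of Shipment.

BC; CD; CE; CF

Attribute C never appears on the right-hand side of any dependency, so C must belong to every candidate key.
{C}⁺ = {C}, which is not all of the schema, so we must add further attributes.
{B, C}⁺: B→AEG adds A, E, G; E→D adds D; DEG→F adds F → {A, B, C, D, E, F, G}. Minimal: {C}⁺ = {C}; {B}⁺ = {A, B, D, E, F, G} — none reach the full schema.
{C, D}⁺: D→BE adds B, E; DE→BG adds G; B→AEG adds A; DEG→F adds F → {A, B, C, D, E, F, G}. Minimal: {D}⁺ = {A, B, D, E, F, G}; {C}⁺ = {C} — none reach the full schema.
{C, E}⁺: E→D adds D; D→BE adds B; DE→BG adds G; B→AEG adds A; DEG→F adds F → {A, B, C, D, E, F, G}. Minimal: {E}⁺ = {A, B, D, E, F, G}; {C}⁺ = {C} — none reach the full schema.
{C, F}⁺: F→AB adds A, B; B→AEG adds E, G; E→D adds D → {A, B, C, D, E, F, G}. Minimal: {F}⁺ = {A, B, D, E, F, G}; {C}⁺ = {C} — none reach the full schema.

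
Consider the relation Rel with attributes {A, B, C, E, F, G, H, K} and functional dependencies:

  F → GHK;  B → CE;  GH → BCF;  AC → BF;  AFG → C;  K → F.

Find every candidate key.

Attribute A never appears on the right-hand side of any dependency, so A must belong to every candidate key.
{A}⁺ = {A}, which is not all of the schema, so we must add further attributes.
{A, B}⁺: B→CE adds C, E; AC→BF adds F; F→GHK adds G, H, K → {A, B, C, E, F, G, H, K}. Minimal: {B}⁺ = {B, C, E}; {A}⁺ = {A} — none reach the full schema.
{A, C}⁺: AC→BF adds B, F; F→GHK adds G, H, K; B→CE adds E → {A, B, C, E, F, G, H, K}. Minimal: {C}⁺ = {C}; {A}⁺ = {A} — none reach the full schema.
{A, F}⁺: F→GHK adds G, H, K; GH→BCF adds B, C; B→CE adds E → {A, B, C, E, F, G, H, K}. Minimal: {F}⁺ = {B, C, E, F, G, H, K}; {A}⁺ = {A} — none reach the full schema.
{A, K}⁺: K→F adds F; F→GHK adds G, H; GH→BCF adds B, C; B→CE adds E → {A, B, C, E, F, G, H, K}. Minimal: {K}⁺ = {B, C, E, F, G, H, K}; {A}⁺ = {A} — none reach the full schema.
{A, G, H}⁺: GH→BCF adds B, C, F; F→GHK adds K; B→CE adds E → {A, B, C, E, F, G, H, K}. Minimal: {G, H}⁺ = {B, C, E, F, G, H, K}; {A, H}⁺ = {A, H}; {A, G}⁺ = {A, G} — none reach the full schema.
Any other superkey contains one of these as a subset, so there are no further candidate keys.

{A, B}, {A, C}, {A, F}, {A, K}, {A, G, H}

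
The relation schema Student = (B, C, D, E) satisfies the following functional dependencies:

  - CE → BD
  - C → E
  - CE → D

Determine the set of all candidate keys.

C

Attribute C never appears on the right-hand side of any dependency, so C must belong to every candidate key.
{C}⁺ = {B, C, D, E}, which is all of the schema, so {C} is the only candidate key.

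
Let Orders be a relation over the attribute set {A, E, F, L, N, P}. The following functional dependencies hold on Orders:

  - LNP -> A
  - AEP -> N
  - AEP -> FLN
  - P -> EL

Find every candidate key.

Attribute P never appears on the right-hand side of any dependency, so P must belong to every candidate key.
{P}⁺ = {E, L, P}, which is not all of the schema, so we must add further attributes.
{A, P}⁺: P→EL adds E, L; AEP→N adds N; AEP→FLN adds F → {A, E, F, L, N, P}. Minimal: {P}⁺ = {E, L, P}; {A}⁺ = {A} — none reach the full schema.
{N, P}⁺: P→EL adds E, L; LNP→A adds A; AEP→FLN adds F → {A, E, F, L, N, P}. Minimal: {P}⁺ = {E, L, P}; {N}⁺ = {N} — none reach the full schema.
Any other superkey contains one of these as a subset, so there are no further candidate keys.

AP, NP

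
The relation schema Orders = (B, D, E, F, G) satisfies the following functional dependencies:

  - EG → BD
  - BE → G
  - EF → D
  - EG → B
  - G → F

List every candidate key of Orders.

{B, E}, {E, G}

{B, E}⁺: BE→G adds G; G→F adds F; EG→BD adds D → {B, D, E, F, G}. Minimal: {E}⁺ = {E}; {B}⁺ = {B} — none reach the full schema.
{E, G}⁺: EG→BD adds B, D; G→F adds F → {B, D, E, F, G}. Minimal: {G}⁺ = {F, G}; {E}⁺ = {E} — none reach the full schema.
Any other superkey contains one of these as a subset, so there are no further candidate keys.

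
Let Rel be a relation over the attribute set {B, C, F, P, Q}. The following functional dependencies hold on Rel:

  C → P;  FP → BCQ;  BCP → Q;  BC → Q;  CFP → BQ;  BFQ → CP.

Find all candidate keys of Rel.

Attribute F never appears on the right-hand side of any dependency, so F must belong to every candidate key.
{F}⁺ = {F}, which is not all of the schema, so we must add further attributes.
{C, F}⁺: C→P adds P; FP→BCQ adds B, Q → {B, C, F, P, Q}. Minimal: {F}⁺ = {F}; {C}⁺ = {C, P} — none reach the full schema.
{F, P}⁺: FP→BCQ adds B, C, Q → {B, C, F, P, Q}. Minimal: {P}⁺ = {P}; {F}⁺ = {F} — none reach the full schema.
{B, F, Q}⁺: BFQ→CP adds C, P → {B, C, F, P, Q}. Minimal: {F, Q}⁺ = {F, Q}; {B, Q}⁺ = {B, Q}; {B, F}⁺ = {B, F} — none reach the full schema.
Any other superkey contains one of these as a subset, so there are no further candidate keys.

{C, F}, {F, P}, {B, F, Q}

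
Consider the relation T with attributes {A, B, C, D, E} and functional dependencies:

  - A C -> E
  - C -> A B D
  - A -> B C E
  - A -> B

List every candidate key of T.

{A}⁺: A→BCE adds B, C, E; C→ABD adds D → {A, B, C, D, E}.
{C}⁺: C→ABD adds A, B, D; A→BCE adds E → {A, B, C, D, E}.
Any other superkey contains one of these as a subset, so there are no further candidate keys.

A, C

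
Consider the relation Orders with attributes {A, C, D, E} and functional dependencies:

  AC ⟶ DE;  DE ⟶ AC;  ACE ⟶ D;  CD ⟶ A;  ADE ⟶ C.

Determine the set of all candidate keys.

{A, C}⁺: AC→DE adds D, E → {A, C, D, E}.
{C, D}⁺: CD→A adds A; AC→DE adds E → {A, C, D, E}.
{D, E}⁺: DE→AC adds A, C → {A, C, D, E}.

(A, C), (C, D), (D, E)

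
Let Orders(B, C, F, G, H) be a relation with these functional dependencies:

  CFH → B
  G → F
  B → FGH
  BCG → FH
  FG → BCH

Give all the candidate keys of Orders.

{B}⁺: B→FGH adds F, G, H; FG→BCH adds C → {B, C, F, G, H}.
{G}⁺: G→F adds F; FG→BCH adds B, C, H → {B, C, F, G, H}.
{C, F, H}⁺: CFH→B adds B; B→FGH adds G → {B, C, F, G, H}.

{B}, {G}, {C, F, H}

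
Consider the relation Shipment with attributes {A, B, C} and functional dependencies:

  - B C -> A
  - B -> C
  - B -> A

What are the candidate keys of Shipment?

{B}

Attribute B never appears on the right-hand side of any dependency, so B must belong to every candidate key.
{B}⁺ = {A, B, C}, which is all of the schema, so {B} is the only candidate key.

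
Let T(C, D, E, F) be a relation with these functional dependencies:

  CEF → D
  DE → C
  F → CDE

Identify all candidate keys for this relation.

Attribute F never appears on the right-hand side of any dependency, so F must belong to every candidate key.
{F}⁺ = {C, D, E, F}, which is all of the schema, so {F} is the only candidate key.

(F)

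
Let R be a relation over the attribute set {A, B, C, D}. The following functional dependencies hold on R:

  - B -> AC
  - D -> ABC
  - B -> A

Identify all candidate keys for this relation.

(D)

Attribute D never appears on the right-hand side of any dependency, so D must belong to every candidate key.
{D}⁺ = {A, B, C, D}, which is all of the schema, so {D} is the only candidate key.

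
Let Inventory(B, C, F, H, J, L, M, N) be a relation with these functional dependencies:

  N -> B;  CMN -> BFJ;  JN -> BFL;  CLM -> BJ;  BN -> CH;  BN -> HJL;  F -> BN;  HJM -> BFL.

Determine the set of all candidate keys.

FM; MN; HJM; CHLM

Attribute M never appears on the right-hand side of any dependency, so M must belong to every candidate key.
{M}⁺ = {M}, which is not all of the schema, so we must add further attributes.
{F, M}⁺: F→BN adds B, N; BN→CH adds C, H; BN→HJL adds J, L → {B, C, F, H, J, L, M, N}.
{M, N}⁺: N→B adds B; BN→CH adds C, H; BN→HJL adds J, L; HJM→BFL adds F → {B, C, F, H, J, L, M, N}.
{H, J, M}⁺: HJM→BFL adds B, F, L; F→BN adds N; BN→CH adds C → {B, C, F, H, J, L, M, N}.
{C, H, L, M}⁺: CLM→BJ adds B, J; HJM→BFL adds F; F→BN adds N → {B, C, F, H, J, L, M, N}.
Any other superkey contains one of these as a subset, so there are no further candidate keys.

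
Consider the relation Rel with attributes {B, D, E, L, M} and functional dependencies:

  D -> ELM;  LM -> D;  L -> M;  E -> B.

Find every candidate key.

{D}⁺: D→ELM adds E, L, M; E→B adds B → {B, D, E, L, M}.
{L}⁺: L→M adds M; LM→D adds D; D→ELM adds E; E→B adds B → {B, D, E, L, M}.

D, L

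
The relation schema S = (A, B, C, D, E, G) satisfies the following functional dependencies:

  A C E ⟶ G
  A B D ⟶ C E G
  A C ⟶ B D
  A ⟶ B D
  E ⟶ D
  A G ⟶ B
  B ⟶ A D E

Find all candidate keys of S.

(A); (B)

{A}⁺: A→BD adds B, D; B→ADE adds E; ABD→CEG adds C, G → {A, B, C, D, E, G}.
{B}⁺: B→ADE adds A, D, E; ABD→CEG adds C, G → {A, B, C, D, E, G}.
Any other superkey contains one of these as a subset, so there are no further candidate keys.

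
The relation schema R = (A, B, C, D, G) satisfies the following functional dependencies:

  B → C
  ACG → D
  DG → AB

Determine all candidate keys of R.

Attribute G never appears on the right-hand side of any dependency, so G must belong to every candidate key.
{G}⁺ = {G}, which is not all of the schema, so we must add further attributes.
{D, G}⁺: DG→AB adds A, B; B→C adds C → {A, B, C, D, G}. Minimal: {G}⁺ = {G}; {D}⁺ = {D} — none reach the full schema.
{A, B, G}⁺: B→C adds C; ACG→D adds D → {A, B, C, D, G}. Minimal: {B, G}⁺ = {B, C, G}; {A, G}⁺ = {A, G}; {A, B}⁺ = {A, B, C} — none reach the full schema.
{A, C, G}⁺: ACG→D adds D; DG→AB adds B → {A, B, C, D, G}. Minimal: {C, G}⁺ = {C, G}; {A, G}⁺ = {A, G}; {A, C}⁺ = {A, C} — none reach the full schema.

{D, G}, {A, B, G}, {A, C, G}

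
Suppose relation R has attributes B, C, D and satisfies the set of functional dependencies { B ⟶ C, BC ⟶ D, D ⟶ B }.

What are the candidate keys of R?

{B}, {D}

{B}⁺: B→C adds C; BC→D adds D → {B, C, D}.
{D}⁺: D→B adds B; B→C adds C → {B, C, D}.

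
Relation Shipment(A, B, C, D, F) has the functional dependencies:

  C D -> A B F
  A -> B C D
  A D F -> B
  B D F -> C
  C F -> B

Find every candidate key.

(A); (C, D); (B, D, F)

{A}⁺: A→BCD adds B, C, D; CD→ABF adds F → {A, B, C, D, F}.
{C, D}⁺: CD→ABF adds A, B, F → {A, B, C, D, F}. Minimal: {D}⁺ = {D}; {C}⁺ = {C} — none reach the full schema.
{B, D, F}⁺: BDF→C adds C; CD→ABF adds A → {A, B, C, D, F}. Minimal: {D, F}⁺ = {D, F}; {B, F}⁺ = {B, F}; {B, D}⁺ = {B, D} — none reach the full schema.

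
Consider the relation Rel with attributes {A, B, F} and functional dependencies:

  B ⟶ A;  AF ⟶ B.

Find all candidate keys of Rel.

Attribute F never appears on the right-hand side of any dependency, so F must belong to every candidate key.
{F}⁺ = {F}, which is not all of the schema, so we must add further attributes.
{A, F}⁺: AF→B adds B → {A, B, F}.
{B, F}⁺: B→A adds A → {A, B, F}.

AF, BF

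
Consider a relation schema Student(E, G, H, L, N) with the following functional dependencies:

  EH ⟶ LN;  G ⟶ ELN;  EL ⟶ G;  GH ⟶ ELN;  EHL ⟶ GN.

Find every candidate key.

Attribute H never appears on the right-hand side of any dependency, so H must belong to every candidate key.
{H}⁺ = {H}, which is not all of the schema, so we must add further attributes.
{E, H}⁺: EH→LN adds L, N; EL→G adds G → {E, G, H, L, N}. Minimal: {H}⁺ = {H}; {E}⁺ = {E} — none reach the full schema.
{G, H}⁺: G→ELN adds E, L, N → {E, G, H, L, N}. Minimal: {H}⁺ = {H}; {G}⁺ = {E, G, L, N} — none reach the full schema.
Any other superkey contains one of these as a subset, so there are no further candidate keys.

{E, H}, {G, H}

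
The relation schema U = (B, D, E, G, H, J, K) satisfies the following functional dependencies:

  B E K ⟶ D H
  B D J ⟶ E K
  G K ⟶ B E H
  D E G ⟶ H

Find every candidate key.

Attributes G, J never appear on any right-hand side, so every candidate key must contain {G, J}.
{G, J}⁺ = {G, J}, which is not all of the schema, so we must add further attributes.
{G, J, K}⁺: GK→BEH adds B, E, H; BEK→DH adds D → {B, D, E, G, H, J, K}. Minimal: {J, K}⁺ = {J, K}; {G, K}⁺ = {B, D, E, G, H, K}; {G, J}⁺ = {G, J} — none reach the full schema.
{B, D, G, J}⁺: BDJ→EK adds E, K; GK→BEH adds H → {B, D, E, G, H, J, K}. Minimal: {D, G, J}⁺ = {D, G, J}; {B, G, J}⁺ = {B, G, J}; {B, D, J}⁺ = {B, D, E, H, J, K}; … — none reach the full schema.
Any other superkey contains one of these as a subset, so there are no further candidate keys.

GJK, BDGJ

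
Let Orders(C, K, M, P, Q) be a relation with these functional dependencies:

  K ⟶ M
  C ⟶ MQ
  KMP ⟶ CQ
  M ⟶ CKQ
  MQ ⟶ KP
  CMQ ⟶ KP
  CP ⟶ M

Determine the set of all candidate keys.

{C}⁺: C→MQ adds M, Q; M→CKQ adds K; MQ→KP adds P → {C, K, M, P, Q}.
{K}⁺: K→M adds M; M→CKQ adds C, Q; MQ→KP adds P → {C, K, M, P, Q}.
{M}⁺: M→CKQ adds C, K, Q; MQ→KP adds P → {C, K, M, P, Q}.
Any other superkey contains one of these as a subset, so there are no further candidate keys.

{C}; {K}; {M}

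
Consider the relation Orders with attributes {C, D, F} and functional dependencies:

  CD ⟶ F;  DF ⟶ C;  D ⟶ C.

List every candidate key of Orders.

{D}⁺: D→C adds C; CD→F adds F → {C, D, F}.
No other minimal superkey exists.

{D}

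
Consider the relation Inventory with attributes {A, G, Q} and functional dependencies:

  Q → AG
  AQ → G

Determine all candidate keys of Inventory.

Q

Attribute Q never appears on the right-hand side of any dependency, so Q must belong to every candidate key.
{Q}⁺ = {A, G, Q}, which is all of the schema, so {Q} is the only candidate key.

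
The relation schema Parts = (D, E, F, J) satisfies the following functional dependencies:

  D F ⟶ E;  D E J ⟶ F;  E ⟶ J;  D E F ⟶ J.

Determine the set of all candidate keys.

DE; DF

Attribute D never appears on the right-hand side of any dependency, so D must belong to every candidate key.
{D}⁺ = {D}, which is not all of the schema, so we must add further attributes.
{D, E}⁺: E→J adds J; DEJ→F adds F → {D, E, F, J}. Minimal: {E}⁺ = {E, J}; {D}⁺ = {D} — none reach the full schema.
{D, F}⁺: DF→E adds E; E→J adds J → {D, E, F, J}. Minimal: {F}⁺ = {F}; {D}⁺ = {D} — none reach the full schema.
Any other superkey contains one of these as a subset, so there are no further candidate keys.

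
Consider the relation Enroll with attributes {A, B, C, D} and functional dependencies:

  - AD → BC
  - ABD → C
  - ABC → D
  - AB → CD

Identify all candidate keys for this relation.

{A, B}; {A, D}

Attribute A never appears on the right-hand side of any dependency, so A must belong to every candidate key.
{A}⁺ = {A}, which is not all of the schema, so we must add further attributes.
{A, B}⁺: AB→CD adds C, D → {A, B, C, D}. Minimal: {B}⁺ = {B}; {A}⁺ = {A} — none reach the full schema.
{A, D}⁺: AD→BC adds B, C → {A, B, C, D}. Minimal: {D}⁺ = {D}; {A}⁺ = {A} — none reach the full schema.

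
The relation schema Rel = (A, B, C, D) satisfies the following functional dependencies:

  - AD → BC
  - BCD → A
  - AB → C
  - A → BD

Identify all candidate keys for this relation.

{A}⁺: A→BD adds B, D; AD→BC adds C → {A, B, C, D}.
{B, C, D}⁺: BCD→A adds A → {A, B, C, D}. Minimal: {C, D}⁺ = {C, D}; {B, D}⁺ = {B, D}; {B, C}⁺ = {B, C} — none reach the full schema.
Any other superkey contains one of these as a subset, so there are no further candidate keys.

{A}; {B, C, D}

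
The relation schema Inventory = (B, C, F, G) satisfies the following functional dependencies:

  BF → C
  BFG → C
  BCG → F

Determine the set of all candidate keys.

BCG; BFG

Attributes B, G never appear on any right-hand side, so every candidate key must contain {B, G}.
{B, G}⁺ = {B, G}, which is not all of the schema, so we must add further attributes.
{B, C, G}⁺: BCG→F adds F → {B, C, F, G}.
{B, F, G}⁺: BF→C adds C → {B, C, F, G}.
Any other superkey contains one of these as a subset, so there are no further candidate keys.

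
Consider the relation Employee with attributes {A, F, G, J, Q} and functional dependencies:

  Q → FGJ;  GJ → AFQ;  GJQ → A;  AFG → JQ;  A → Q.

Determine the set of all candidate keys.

{A}⁺: A→Q adds Q; Q→FGJ adds F, G, J → {A, F, G, J, Q}.
{Q}⁺: Q→FGJ adds F, G, J; GJ→AFQ adds A → {A, F, G, J, Q}.
{G, J}⁺: GJ→AFQ adds A, F, Q → {A, F, G, J, Q}.
Any other superkey contains one of these as a subset, so there are no further candidate keys.

(A), (Q), (G, J)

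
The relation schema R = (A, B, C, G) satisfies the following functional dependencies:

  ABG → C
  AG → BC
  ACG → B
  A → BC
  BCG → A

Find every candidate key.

Attribute G never appears on the right-hand side of any dependency, so G must belong to every candidate key.
{G}⁺ = {G}, which is not all of the schema, so we must add further attributes.
{A, G}⁺: AG→BC adds B, C → {A, B, C, G}. Minimal: {G}⁺ = {G}; {A}⁺ = {A, B, C} — none reach the full schema.
{B, C, G}⁺: BCG→A adds A → {A, B, C, G}. Minimal: {C, G}⁺ = {C, G}; {B, G}⁺ = {B, G}; {B, C}⁺ = {B, C} — none reach the full schema.

{A, G}, {B, C, G}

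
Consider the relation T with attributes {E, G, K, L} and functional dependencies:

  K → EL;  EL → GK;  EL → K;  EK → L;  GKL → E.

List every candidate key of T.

{K}⁺: K→EL adds E, L; EL→GK adds G → {E, G, K, L}.
{E, L}⁺: EL→GK adds G, K → {E, G, K, L}. Minimal: {L}⁺ = {L}; {E}⁺ = {E} — none reach the full schema.
Any other superkey contains one of these as a subset, so there are no further candidate keys.

{K}; {E, L}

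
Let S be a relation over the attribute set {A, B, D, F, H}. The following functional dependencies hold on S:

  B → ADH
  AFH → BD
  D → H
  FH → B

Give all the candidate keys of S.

Attribute F never appears on the right-hand side of any dependency, so F must belong to every candidate key.
{F}⁺ = {F}, which is not all of the schema, so we must add further attributes.
{B, F}⁺: B→ADH adds A, D, H → {A, B, D, F, H}.
{D, F}⁺: D→H adds H; FH→B adds B; B→ADH adds A → {A, B, D, F, H}.
{F, H}⁺: FH→B adds B; B→ADH adds A, D → {A, B, D, F, H}.

(B, F), (D, F), (F, H)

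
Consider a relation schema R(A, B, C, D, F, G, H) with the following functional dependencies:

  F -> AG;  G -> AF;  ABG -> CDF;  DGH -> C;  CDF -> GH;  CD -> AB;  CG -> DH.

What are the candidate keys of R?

{B, F}⁺: F→AG adds A, G; ABG→CDF adds C, D; CDF→GH adds H → {A, B, C, D, F, G, H}.
{B, G}⁺: G→AF adds A, F; ABG→CDF adds C, D; CDF→GH adds H → {A, B, C, D, F, G, H}.
{C, F}⁺: F→AG adds A, G; CG→DH adds D, H; CD→AB adds B → {A, B, C, D, F, G, H}.
{C, G}⁺: G→AF adds A, F; CG→DH adds D, H; CD→AB adds B → {A, B, C, D, F, G, H}.
{D, F, H}⁺: F→AG adds A, G; DGH→C adds C; CD→AB adds B → {A, B, C, D, F, G, H}.
{D, G, H}⁺: G→AF adds A, F; DGH→C adds C; CD→AB adds B → {A, B, C, D, F, G, H}.
Any other superkey contains one of these as a subset, so there are no further candidate keys.

{B, F}; {B, G}; {C, F}; {C, G}; {D, F, H}; {D, G, H}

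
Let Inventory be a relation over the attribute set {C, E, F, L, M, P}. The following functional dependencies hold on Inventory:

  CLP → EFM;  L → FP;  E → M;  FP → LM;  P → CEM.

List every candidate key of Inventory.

{L}, {F, P}

{L}⁺: L→FP adds F, P; FP→LM adds M; P→CEM adds C, E → {C, E, F, L, M, P}.
{F, P}⁺: FP→LM adds L, M; P→CEM adds C, E → {C, E, F, L, M, P}. Minimal: {P}⁺ = {C, E, M, P}; {F}⁺ = {F} — none reach the full schema.
Any other superkey contains one of these as a subset, so there are no further candidate keys.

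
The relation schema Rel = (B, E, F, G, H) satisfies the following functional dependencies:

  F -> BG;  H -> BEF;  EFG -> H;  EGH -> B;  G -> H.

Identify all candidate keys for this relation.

{F}⁺: F→BG adds B, G; G→H adds H; H→BEF adds E → {B, E, F, G, H}.
{G}⁺: G→H adds H; H→BEF adds B, E, F → {B, E, F, G, H}.
{H}⁺: H→BEF adds B, E, F; F→BG adds G → {B, E, F, G, H}.

{F}, {G}, {H}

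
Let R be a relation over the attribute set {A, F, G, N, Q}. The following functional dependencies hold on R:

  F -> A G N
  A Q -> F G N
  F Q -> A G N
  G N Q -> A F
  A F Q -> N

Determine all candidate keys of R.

Attribute Q never appears on the right-hand side of any dependency, so Q must belong to every candidate key.
{Q}⁺ = {Q}, which is not all of the schema, so we must add further attributes.
{A, Q}⁺: AQ→FGN adds F, G, N → {A, F, G, N, Q}. Minimal: {Q}⁺ = {Q}; {A}⁺ = {A} — none reach the full schema.
{F, Q}⁺: F→AGN adds A, G, N → {A, F, G, N, Q}. Minimal: {Q}⁺ = {Q}; {F}⁺ = {A, F, G, N} — none reach the full schema.
{G, N, Q}⁺: GNQ→AF adds A, F → {A, F, G, N, Q}. Minimal: {N, Q}⁺ = {N, Q}; {G, Q}⁺ = {G, Q}; {G, N}⁺ = {G, N} — none reach the full schema.

{A, Q}, {F, Q}, {G, N, Q}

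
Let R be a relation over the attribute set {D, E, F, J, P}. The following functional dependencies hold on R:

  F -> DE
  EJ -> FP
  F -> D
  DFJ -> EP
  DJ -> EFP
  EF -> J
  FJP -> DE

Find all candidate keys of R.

{F}, {D, J}, {E, J}

{F}⁺: F→DE adds D, E; EF→J adds J; EJ→FP adds P → {D, E, F, J, P}.
{D, J}⁺: DJ→EFP adds E, F, P → {D, E, F, J, P}.
{E, J}⁺: EJ→FP adds F, P; F→D adds D → {D, E, F, J, P}.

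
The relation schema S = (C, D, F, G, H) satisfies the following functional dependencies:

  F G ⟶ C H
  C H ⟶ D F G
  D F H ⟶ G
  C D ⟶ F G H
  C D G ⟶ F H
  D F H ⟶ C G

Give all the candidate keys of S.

{C, D}; {C, H}; {F, G}; {D, F, H}

{C, D}⁺: CD→FGH adds F, G, H → {C, D, F, G, H}. Minimal: {D}⁺ = {D}; {C}⁺ = {C} — none reach the full schema.
{C, H}⁺: CH→DFG adds D, F, G → {C, D, F, G, H}. Minimal: {H}⁺ = {H}; {C}⁺ = {C} — none reach the full schema.
{F, G}⁺: FG→CH adds C, H; CH→DFG adds D → {C, D, F, G, H}. Minimal: {G}⁺ = {G}; {F}⁺ = {F} — none reach the full schema.
{D, F, H}⁺: DFH→G adds G; DFH→CG adds C → {C, D, F, G, H}. Minimal: {F, H}⁺ = {F, H}; {D, H}⁺ = {D, H}; {D, F}⁺ = {D, F} — none reach the full schema.
Any other superkey contains one of these as a subset, so there are no further candidate keys.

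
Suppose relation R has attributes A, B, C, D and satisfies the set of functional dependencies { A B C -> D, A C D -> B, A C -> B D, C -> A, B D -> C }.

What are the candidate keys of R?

{C}⁺: C→A adds A; AC→BD adds B, D → {A, B, C, D}.
{B, D}⁺: BD→C adds C; C→A adds A → {A, B, C, D}.
Any other superkey contains one of these as a subset, so there are no further candidate keys.

{C}, {B, D}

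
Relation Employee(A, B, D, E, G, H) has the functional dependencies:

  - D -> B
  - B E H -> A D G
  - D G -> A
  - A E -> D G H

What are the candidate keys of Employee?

AE, BEH, DEG, DEH

Attribute E never appears on the right-hand side of any dependency, so E must belong to every candidate key.
{E}⁺ = {E}, which is not all of the schema, so we must add further attributes.
{A, E}⁺: AE→DGH adds D, G, H; D→B adds B → {A, B, D, E, G, H}.
{B, E, H}⁺: BEH→ADG adds A, D, G → {A, B, D, E, G, H}.
{D, E, G}⁺: D→B adds B; DG→A adds A; AE→DGH adds H → {A, B, D, E, G, H}.
{D, E, H}⁺: D→B adds B; BEH→ADG adds A, G → {A, B, D, E, G, H}.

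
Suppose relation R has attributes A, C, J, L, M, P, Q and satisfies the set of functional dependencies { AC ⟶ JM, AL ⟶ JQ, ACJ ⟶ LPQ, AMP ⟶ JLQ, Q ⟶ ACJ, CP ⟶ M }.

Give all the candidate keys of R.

{Q}⁺: Q→ACJ adds A, C, J; AC→JM adds M; ACJ→LPQ adds L, P → {A, C, J, L, M, P, Q}.
{A, C}⁺: AC→JM adds J, M; ACJ→LPQ adds L, P, Q → {A, C, J, L, M, P, Q}. Minimal: {C}⁺ = {C}; {A}⁺ = {A} — none reach the full schema.
{A, L}⁺: AL→JQ adds J, Q; Q→ACJ adds C; AC→JM adds M; ACJ→LPQ adds P → {A, C, J, L, M, P, Q}. Minimal: {L}⁺ = {L}; {A}⁺ = {A} — none reach the full schema.
{A, M, P}⁺: AMP→JLQ adds J, L, Q; Q→ACJ adds C → {A, C, J, L, M, P, Q}. Minimal: {M, P}⁺ = {M, P}; {A, P}⁺ = {A, P}; {A, M}⁺ = {A, M} — none reach the full schema.

Q, AC, AL, AMP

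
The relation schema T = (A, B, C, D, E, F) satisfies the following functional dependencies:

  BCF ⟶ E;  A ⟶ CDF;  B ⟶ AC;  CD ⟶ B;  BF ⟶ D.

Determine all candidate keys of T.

{A}; {B}; {C, D}

{A}⁺: A→CDF adds C, D, F; CD→B adds B; BCF→E adds E → {A, B, C, D, E, F}.
{B}⁺: B→AC adds A, C; A→CDF adds D, F; BCF→E adds E → {A, B, C, D, E, F}.
{C, D}⁺: CD→B adds B; B→AC adds A; A→CDF adds F; BCF→E adds E → {A, B, C, D, E, F}. Minimal: {D}⁺ = {D}; {C}⁺ = {C} — none reach the full schema.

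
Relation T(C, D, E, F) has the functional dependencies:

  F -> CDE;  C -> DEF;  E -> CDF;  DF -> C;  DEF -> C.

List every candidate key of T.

{C}⁺: C→DEF adds D, E, F → {C, D, E, F}.
{E}⁺: E→CDF adds C, D, F → {C, D, E, F}.
{F}⁺: F→CDE adds C, D, E → {C, D, E, F}.
Any other superkey contains one of these as a subset, so there are no further candidate keys.

C, E, F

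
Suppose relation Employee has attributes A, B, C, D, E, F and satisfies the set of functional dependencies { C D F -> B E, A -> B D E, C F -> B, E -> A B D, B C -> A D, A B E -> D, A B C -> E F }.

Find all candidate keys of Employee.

AC; BC; CE; CF

Attribute C never appears on the right-hand side of any dependency, so C must belong to every candidate key.
{C}⁺ = {C}, which is not all of the schema, so we must add further attributes.
{A, C}⁺: A→BDE adds B, D, E; ABC→EF adds F → {A, B, C, D, E, F}.
{B, C}⁺: BC→AD adds A, D; ABC→EF adds E, F → {A, B, C, D, E, F}.
{C, E}⁺: E→ABD adds A, B, D; ABC→EF adds F → {A, B, C, D, E, F}.
{C, F}⁺: CF→B adds B; BC→AD adds A, D; ABC→EF adds E → {A, B, C, D, E, F}.
Any other superkey contains one of these as a subset, so there are no further candidate keys.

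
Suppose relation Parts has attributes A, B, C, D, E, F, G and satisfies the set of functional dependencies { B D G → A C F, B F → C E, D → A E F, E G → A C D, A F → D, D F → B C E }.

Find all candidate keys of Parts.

Attribute G never appears on the right-hand side of any dependency, so G must belong to every candidate key.
{G}⁺ = {G}, which is not all of the schema, so we must add further attributes.
{D, G}⁺: D→AEF adds A, E, F; EG→ACD adds C; DF→BCE adds B → {A, B, C, D, E, F, G}. Minimal: {G}⁺ = {G}; {D}⁺ = {A, B, C, D, E, F} — none reach the full schema.
{E, G}⁺: EG→ACD adds A, C, D; D→AEF adds F; DF→BCE adds B → {A, B, C, D, E, F, G}. Minimal: {G}⁺ = {G}; {E}⁺ = {E} — none reach the full schema.
{A, F, G}⁺: AF→D adds D; DF→BCE adds B, C, E → {A, B, C, D, E, F, G}. Minimal: {F, G}⁺ = {F, G}; {A, G}⁺ = {A, G}; {A, F}⁺ = {A, B, C, D, E, F} — none reach the full schema.
{B, F, G}⁺: BF→CE adds C, E; EG→ACD adds A, D → {A, B, C, D, E, F, G}. Minimal: {F, G}⁺ = {F, G}; {B, G}⁺ = {B, G}; {B, F}⁺ = {B, C, E, F} — none reach the full schema.

{D, G}, {E, G}, {A, F, G}, {B, F, G}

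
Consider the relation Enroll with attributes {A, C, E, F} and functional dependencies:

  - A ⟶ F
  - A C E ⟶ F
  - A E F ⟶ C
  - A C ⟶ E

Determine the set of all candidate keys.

Attribute A never appears on the right-hand side of any dependency, so A must belong to every candidate key.
{A}⁺ = {A, F}, which is not all of the schema, so we must add further attributes.
{A, C}⁺: A→F adds F; AC→E adds E → {A, C, E, F}.
{A, E}⁺: A→F adds F; AEF→C adds C → {A, C, E, F}.
Any other superkey contains one of these as a subset, so there are no further candidate keys.

{A, C}, {A, E}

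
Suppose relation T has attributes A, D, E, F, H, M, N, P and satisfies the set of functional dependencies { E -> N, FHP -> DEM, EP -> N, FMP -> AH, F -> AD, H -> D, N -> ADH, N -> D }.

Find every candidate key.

Attributes F, P never appear on any right-hand side, so every candidate key must contain {F, P}.
{F, P}⁺ = {A, D, F, P}, which is not all of the schema, so we must add further attributes.
{E, F, P}⁺: E→N adds N; F→AD adds A, D; N→ADH adds H; FHP→DEM adds M → {A, D, E, F, H, M, N, P}. Minimal: {F, P}⁺ = {A, D, F, P}; {E, P}⁺ = {A, D, E, H, N, P}; {E, F}⁺ = {A, D, E, F, H, N} — none reach the full schema.
{F, H, P}⁺: FHP→DEM adds D, E, M; EP→N adds N; FMP→AH adds A → {A, D, E, F, H, M, N, P}. Minimal: {H, P}⁺ = {D, H, P}; {F, P}⁺ = {A, D, F, P}; {F, H}⁺ = {A, D, F, H} — none reach the full schema.
{F, M, P}⁺: FMP→AH adds A, H; F→AD adds D; FHP→DEM adds E; EP→N adds N → {A, D, E, F, H, M, N, P}. Minimal: {M, P}⁺ = {M, P}; {F, P}⁺ = {A, D, F, P}; {F, M}⁺ = {A, D, F, M} — none reach the full schema.
{F, N, P}⁺: F→AD adds A, D; N→ADH adds H; FHP→DEM adds E, M → {A, D, E, F, H, M, N, P}. Minimal: {N, P}⁺ = {A, D, H, N, P}; {F, P}⁺ = {A, D, F, P}; {F, N}⁺ = {A, D, F, H, N} — none reach the full schema.
Any other superkey contains one of these as a subset, so there are no further candidate keys.

{E, F, P}, {F, H, P}, {F, M, P}, {F, N, P}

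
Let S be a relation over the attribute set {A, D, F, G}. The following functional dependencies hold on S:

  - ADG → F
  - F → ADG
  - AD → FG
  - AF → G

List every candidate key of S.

{F}⁺: F→ADG adds A, D, G → {A, D, F, G}.
{A, D}⁺: AD→FG adds F, G → {A, D, F, G}. Minimal: {D}⁺ = {D}; {A}⁺ = {A} — none reach the full schema.

{F}, {A, D}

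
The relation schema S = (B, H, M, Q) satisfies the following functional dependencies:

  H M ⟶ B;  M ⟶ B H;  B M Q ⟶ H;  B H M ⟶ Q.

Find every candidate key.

Attribute M never appears on the right-hand side of any dependency, so M must belong to every candidate key.
{M}⁺ = {B, H, M, Q}, which is all of the schema, so {M} is the only candidate key.

{M}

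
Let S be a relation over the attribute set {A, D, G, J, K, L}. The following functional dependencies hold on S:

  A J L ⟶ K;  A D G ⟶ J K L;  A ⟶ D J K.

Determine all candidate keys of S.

Attributes A, G never appear on any right-hand side, so every candidate key must contain {A, G}.
{A, G}⁺ = {A, D, G, J, K, L}, which is all of the schema, so {A, G} is the only candidate key.

AG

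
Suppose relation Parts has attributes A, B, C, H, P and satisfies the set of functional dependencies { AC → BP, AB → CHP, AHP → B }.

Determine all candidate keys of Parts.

Attribute A never appears on the right-hand side of any dependency, so A must belong to every candidate key.
{A}⁺ = {A}, which is not all of the schema, so we must add further attributes.
{A, B}⁺: AB→CHP adds C, H, P → {A, B, C, H, P}. Minimal: {B}⁺ = {B}; {A}⁺ = {A} — none reach the full schema.
{A, C}⁺: AC→BP adds B, P; AB→CHP adds H → {A, B, C, H, P}. Minimal: {C}⁺ = {C}; {A}⁺ = {A} — none reach the full schema.
{A, H, P}⁺: AHP→B adds B; AB→CHP adds C → {A, B, C, H, P}. Minimal: {H, P}⁺ = {H, P}; {A, P}⁺ = {A, P}; {A, H}⁺ = {A, H} — none reach the full schema.

{A, B}, {A, C}, {A, H, P}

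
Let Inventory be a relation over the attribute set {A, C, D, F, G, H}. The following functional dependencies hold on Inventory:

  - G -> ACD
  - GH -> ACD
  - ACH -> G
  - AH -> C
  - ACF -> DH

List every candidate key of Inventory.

Attribute F never appears on the right-hand side of any dependency, so F must belong to every candidate key.
{F}⁺ = {F}, which is not all of the schema, so we must add further attributes.
{F, G}⁺: G→ACD adds A, C, D; ACF→DH adds H → {A, C, D, F, G, H}.
{A, C, F}⁺: ACF→DH adds D, H; ACH→G adds G → {A, C, D, F, G, H}.
{A, F, H}⁺: AH→C adds C; ACF→DH adds D; ACH→G adds G → {A, C, D, F, G, H}.

(F, G), (A, C, F), (A, F, H)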